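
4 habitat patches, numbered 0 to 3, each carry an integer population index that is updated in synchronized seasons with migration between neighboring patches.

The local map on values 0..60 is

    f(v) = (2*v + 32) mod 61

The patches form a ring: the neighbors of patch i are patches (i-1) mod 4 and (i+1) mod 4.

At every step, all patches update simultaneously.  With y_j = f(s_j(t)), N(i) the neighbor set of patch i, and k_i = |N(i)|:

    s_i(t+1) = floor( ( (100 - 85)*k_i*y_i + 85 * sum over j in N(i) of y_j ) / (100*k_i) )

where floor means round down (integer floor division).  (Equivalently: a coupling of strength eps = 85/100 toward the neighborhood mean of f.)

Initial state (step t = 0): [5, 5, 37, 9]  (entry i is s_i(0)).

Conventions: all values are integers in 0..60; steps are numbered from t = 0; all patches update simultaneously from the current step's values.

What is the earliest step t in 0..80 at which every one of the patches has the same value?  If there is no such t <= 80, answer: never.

Simulating step by step:
t=0: [5, 5, 37, 9]  (not all equal)
t=1: [45, 43, 45, 44]  (not all equal)
t=2: [49, 8, 49, 8]  (not all equal)
t=3: [42, 14, 42, 14]  (not all equal)
t=4: [59, 55, 59, 55]  (not all equal)
t=5: [21, 26, 21, 26]  (not all equal)
t=6: [21, 14, 21, 14]  (not all equal)
t=7: [52, 20, 52, 20]  (not all equal)
t=8: [11, 13, 11, 13]  (not all equal)
t=9: [57, 54, 57, 54]  (not all equal)
t=10: [18, 23, 18, 23]  (not all equal)
t=11: [15, 8, 15, 8]  (not all equal)
t=12: [40, 8, 40, 8]  (not all equal)
t=13: [48, 50, 48, 50]  (not all equal)
t=14: [9, 6, 9, 6]  (not all equal)
t=15: [44, 49, 44, 49]  (not all equal)
t=16: [15, 51, 15, 51]  (not all equal)
t=17: [10, 2, 10, 2]  (not all equal)
t=18: [38, 49, 38, 49]  (not all equal)
t=19: [13, 41, 13, 41]  (not all equal)
t=20: [53, 57, 53, 57]  (not all equal)
t=21: [22, 17, 22, 17]  (not all equal)
t=22: [6, 13, 6, 13]  (not all equal)
t=23: [55, 46, 55, 46]  (not all equal)
t=24: [4, 17, 4, 17]  (not all equal)
t=25: [10, 34, 10, 34]  (not all equal)
t=26: [40, 50, 40, 50]  (not all equal)
t=27: [16, 44, 16, 44]  (not all equal)
t=28: [50, 11, 50, 11]  (not all equal)
t=29: [47, 16, 47, 16]  (not all equal)
t=30: [3, 3, 3, 3]  (all equal)

Answer: 30
Key observation: Synchronization is absorbing here: once all patches are equal they stay equal, and step 30 is the first all-equal step.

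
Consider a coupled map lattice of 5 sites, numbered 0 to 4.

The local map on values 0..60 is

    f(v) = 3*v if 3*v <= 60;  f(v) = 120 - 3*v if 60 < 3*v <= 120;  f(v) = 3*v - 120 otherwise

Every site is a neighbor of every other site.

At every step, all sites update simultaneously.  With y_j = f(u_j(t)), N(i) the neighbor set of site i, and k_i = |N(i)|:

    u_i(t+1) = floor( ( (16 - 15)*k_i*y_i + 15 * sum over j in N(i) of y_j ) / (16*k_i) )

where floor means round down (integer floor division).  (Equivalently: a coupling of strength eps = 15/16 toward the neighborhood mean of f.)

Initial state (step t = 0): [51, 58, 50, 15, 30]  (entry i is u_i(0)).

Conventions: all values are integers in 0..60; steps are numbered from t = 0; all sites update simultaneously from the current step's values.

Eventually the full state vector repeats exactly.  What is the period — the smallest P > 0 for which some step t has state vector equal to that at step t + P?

Simulating step by step:
t=0: [51, 58, 50, 15, 30]
t=1: [39, 35, 39, 37, 39]
t=2: [7, 5, 7, 6, 7]
t=3: [18, 19, 18, 19, 18]
t=4: [55, 54, 55, 54, 55]
t=5: [43, 44, 43, 44, 43]
t=6: [10, 9, 10, 9, 10]
t=7: [28, 29, 28, 29, 28]
t=8: [34, 35, 34, 35, 34]
t=9: [16, 17, 16, 17, 16]
t=10: [49, 48, 49, 48, 49]
t=11: [25, 26, 25, 26, 25]
t=12: [43, 44, 43, 44, 43]

Answer: 7
Key observation: The state at step 5, [43, 44, 43, 44, 43], reappears at step 12 — and no state repeats earlier — so the cycle the system enters has period 7.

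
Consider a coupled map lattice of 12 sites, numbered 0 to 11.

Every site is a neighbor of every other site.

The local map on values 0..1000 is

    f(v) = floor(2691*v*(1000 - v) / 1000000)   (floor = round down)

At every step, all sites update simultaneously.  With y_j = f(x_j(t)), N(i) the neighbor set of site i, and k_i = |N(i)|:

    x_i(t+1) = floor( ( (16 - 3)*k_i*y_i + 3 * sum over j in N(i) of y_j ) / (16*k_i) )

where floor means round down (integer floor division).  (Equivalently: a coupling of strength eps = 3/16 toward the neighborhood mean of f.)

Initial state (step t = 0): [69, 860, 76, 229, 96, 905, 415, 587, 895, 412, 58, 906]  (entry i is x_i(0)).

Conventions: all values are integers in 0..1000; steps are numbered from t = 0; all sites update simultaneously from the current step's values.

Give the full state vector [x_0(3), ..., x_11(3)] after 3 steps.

Simulating step by step:
t=0: [69, 860, 76, 229, 96, 905, 415, 587, 895, 412, 58, 906]
t=1: [208, 328, 221, 449, 257, 255, 591, 590, 272, 589, 188, 253]
t=2: [464, 584, 480, 641, 520, 518, 629, 629, 535, 630, 438, 516]
t=3: [665, 653, 667, 625, 667, 667, 632, 632, 665, 632, 660, 668]

Answer: [665, 653, 667, 625, 667, 667, 632, 632, 665, 632, 660, 668]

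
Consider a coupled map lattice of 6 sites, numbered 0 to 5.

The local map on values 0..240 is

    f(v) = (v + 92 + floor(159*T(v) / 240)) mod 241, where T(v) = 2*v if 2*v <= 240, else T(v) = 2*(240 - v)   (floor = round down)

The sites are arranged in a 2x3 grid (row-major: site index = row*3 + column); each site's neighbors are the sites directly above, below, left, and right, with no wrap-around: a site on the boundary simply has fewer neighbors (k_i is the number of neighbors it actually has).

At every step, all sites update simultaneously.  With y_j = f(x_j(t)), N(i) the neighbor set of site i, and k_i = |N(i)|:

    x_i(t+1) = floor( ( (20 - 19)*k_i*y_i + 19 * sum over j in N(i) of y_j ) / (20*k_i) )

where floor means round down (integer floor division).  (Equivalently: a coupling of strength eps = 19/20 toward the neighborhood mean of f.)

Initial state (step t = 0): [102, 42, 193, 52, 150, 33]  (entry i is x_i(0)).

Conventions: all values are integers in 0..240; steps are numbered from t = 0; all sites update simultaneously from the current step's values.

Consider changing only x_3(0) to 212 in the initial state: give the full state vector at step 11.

Simulating step by step:
t=0: [102, 42, 193, 212, 150, 33]
t=1: [141, 108, 174, 103, 150, 115]
t=2: [97, 117, 110, 119, 104, 116]
t=3: [122, 92, 120, 86, 121, 100]
t=4: [60, 126, 76, 125, 68, 127]
t=5: [133, 90, 122, 120, 121, 23]
t=6: [96, 124, 103, 127, 112, 129]
t=7: [124, 93, 125, 94, 126, 101]
t=8: [71, 124, 78, 125, 76, 125]
t=9: [122, 30, 123, 26, 122, 34]
t=10: [155, 130, 164, 130, 159, 131]
t=11: [125, 117, 125, 117, 125, 116]

Answer: [125, 117, 125, 117, 125, 116]
Key observation: This trace re-runs the system from the modified initial state.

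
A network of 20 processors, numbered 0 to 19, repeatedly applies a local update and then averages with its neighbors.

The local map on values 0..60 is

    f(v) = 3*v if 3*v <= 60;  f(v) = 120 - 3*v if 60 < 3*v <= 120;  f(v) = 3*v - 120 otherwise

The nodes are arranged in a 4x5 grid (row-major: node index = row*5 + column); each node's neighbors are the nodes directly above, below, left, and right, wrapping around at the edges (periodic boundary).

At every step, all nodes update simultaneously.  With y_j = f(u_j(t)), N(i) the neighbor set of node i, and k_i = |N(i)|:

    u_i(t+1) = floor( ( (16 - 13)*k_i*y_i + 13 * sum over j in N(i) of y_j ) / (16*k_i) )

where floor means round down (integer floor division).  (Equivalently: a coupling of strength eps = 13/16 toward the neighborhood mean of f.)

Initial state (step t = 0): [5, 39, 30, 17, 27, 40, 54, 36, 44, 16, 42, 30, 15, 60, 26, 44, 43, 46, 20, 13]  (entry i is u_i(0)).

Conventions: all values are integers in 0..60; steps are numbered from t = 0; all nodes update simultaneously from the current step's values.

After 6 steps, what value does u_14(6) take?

Answer: u_14(6) = 17

Derivation:
t=0: [5, 39, 30, 17, 27, 40, 54, 36, 44, 16, 42, 30, 15, 60, 26, 44, 43, 46, 20, 13]
t=1: [13, 20, 22, 38, 38, 22, 17, 28, 36, 27, 18, 26, 32, 43, 38, 16, 14, 32, 45, 38]
t=2: [41, 49, 35, 18, 19, 47, 48, 35, 20, 23, 40, 42, 27, 13, 23, 37, 43, 31, 11, 16]
t=3: [23, 15, 27, 43, 42, 19, 18, 30, 43, 47, 17, 15, 24, 44, 37, 13, 15, 24, 40, 39]
t=4: [39, 46, 34, 12, 18, 46, 46, 36, 16, 20, 40, 48, 36, 15, 19, 37, 44, 35, 14, 11]
t=5: [20, 13, 19, 39, 36, 19, 18, 21, 40, 47, 21, 13, 21, 40, 38, 11, 15, 19, 34, 39]
t=6: [39, 51, 42, 18, 19, 49, 49, 44, 16, 19, 38, 50, 41, 16, 17, 39, 42, 46, 16, 14]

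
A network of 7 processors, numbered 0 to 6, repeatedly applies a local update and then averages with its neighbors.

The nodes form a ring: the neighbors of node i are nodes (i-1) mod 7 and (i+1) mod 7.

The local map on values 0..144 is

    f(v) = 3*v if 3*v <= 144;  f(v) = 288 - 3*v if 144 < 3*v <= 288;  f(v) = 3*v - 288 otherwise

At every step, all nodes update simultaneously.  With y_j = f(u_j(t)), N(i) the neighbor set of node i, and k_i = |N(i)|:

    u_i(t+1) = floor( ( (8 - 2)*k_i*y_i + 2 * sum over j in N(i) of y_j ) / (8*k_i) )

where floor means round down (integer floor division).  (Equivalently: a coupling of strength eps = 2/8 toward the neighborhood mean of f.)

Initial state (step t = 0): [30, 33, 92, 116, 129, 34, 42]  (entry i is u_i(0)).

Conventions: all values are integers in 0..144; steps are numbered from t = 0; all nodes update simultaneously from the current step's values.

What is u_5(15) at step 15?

Simulating step by step:
t=0: [30, 33, 92, 116, 129, 34, 42]
t=1: [95, 87, 28, 58, 94, 104, 118]
t=2: [13, 31, 80, 96, 21, 27, 52]
t=3: [57, 80, 47, 13, 57, 85, 114]
t=4: [100, 68, 116, 61, 96, 46, 59]
t=5: [33, 72, 68, 86, 30, 117, 102]
t=6: [85, 76, 75, 44, 79, 60, 33]
t=7: [44, 57, 71, 113, 68, 99, 91]
t=8: [115, 113, 77, 58, 70, 19, 28]
t=9: [59, 52, 63, 102, 79, 63, 77]
t=10: [106, 125, 93, 32, 52, 87, 69]
t=11: [43, 70, 29, 89, 114, 46, 67]
t=12: [117, 85, 77, 33, 60, 121, 98]
t=13: [52, 39, 59, 94, 102, 70, 21]
t=14: [121, 118, 98, 20, 24, 68, 73]
t=15: [73, 59, 20, 54, 72, 80, 71]

Answer: u_5(15) = 80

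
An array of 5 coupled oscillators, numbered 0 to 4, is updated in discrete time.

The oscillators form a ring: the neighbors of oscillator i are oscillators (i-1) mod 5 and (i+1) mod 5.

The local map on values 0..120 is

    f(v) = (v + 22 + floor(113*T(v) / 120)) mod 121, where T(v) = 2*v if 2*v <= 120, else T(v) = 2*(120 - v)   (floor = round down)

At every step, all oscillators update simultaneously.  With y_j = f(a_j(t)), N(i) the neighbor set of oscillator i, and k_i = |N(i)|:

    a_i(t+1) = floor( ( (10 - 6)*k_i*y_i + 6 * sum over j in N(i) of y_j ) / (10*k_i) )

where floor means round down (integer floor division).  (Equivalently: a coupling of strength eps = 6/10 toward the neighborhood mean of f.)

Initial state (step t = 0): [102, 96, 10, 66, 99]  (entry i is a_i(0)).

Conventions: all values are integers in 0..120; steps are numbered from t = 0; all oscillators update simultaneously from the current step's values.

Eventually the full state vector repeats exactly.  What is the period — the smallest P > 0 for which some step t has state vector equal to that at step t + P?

Simulating step by step:
t=0: [102, 96, 10, 66, 99]
t=1: [38, 42, 53, 53, 46]
t=2: [20, 27, 43, 47, 32]
t=3: [95, 70, 50, 55, 80]
t=4: [53, 52, 55, 53, 53]
t=5: [52, 53, 54, 54, 53]
t=6: [51, 53, 55, 55, 53]
t=7: [51, 53, 57, 57, 53]
t=8: [51, 55, 61, 61, 55]
t=9: [54, 59, 68, 68, 59]
t=10: [65, 65, 67, 67, 65]
t=11: [69, 68, 67, 67, 68]
t=12: [66, 66, 66, 66, 66]
t=13: [68, 68, 68, 68, 68]
t=14: [66, 66, 66, 66, 66]

Answer: 2
Key observation: The state at step 12, [66, 66, 66, 66, 66], reappears at step 14 — and no state repeats earlier — so the cycle the system enters has period 2.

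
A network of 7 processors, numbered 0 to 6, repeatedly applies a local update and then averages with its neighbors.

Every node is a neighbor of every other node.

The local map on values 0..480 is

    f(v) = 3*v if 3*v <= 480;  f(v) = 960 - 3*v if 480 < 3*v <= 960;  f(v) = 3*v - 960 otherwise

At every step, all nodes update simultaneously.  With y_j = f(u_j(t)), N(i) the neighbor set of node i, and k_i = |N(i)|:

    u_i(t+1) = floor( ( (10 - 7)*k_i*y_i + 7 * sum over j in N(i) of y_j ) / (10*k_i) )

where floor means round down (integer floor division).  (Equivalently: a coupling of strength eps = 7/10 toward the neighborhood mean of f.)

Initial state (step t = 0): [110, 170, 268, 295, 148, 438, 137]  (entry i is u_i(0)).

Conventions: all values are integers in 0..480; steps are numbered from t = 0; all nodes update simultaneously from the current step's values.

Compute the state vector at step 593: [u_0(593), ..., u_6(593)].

Answer: [175, 174, 174, 174, 174, 175, 174]
Key observation: The state at step 8, [88, 89, 89, 89, 89, 88, 89], reappears at step 20: the system is in a cycle of period 12 from step 8 on.  Therefore the state at step 593 equals the state at step 8 + ((593 - 8) mod 12) = 17, which is [175, 174, 174, 174, 174, 175, 174].

Derivation:
t=0: [110, 170, 268, 295, 148, 438, 137]
t=1: [319, 341, 287, 272, 340, 323, 334]
t=2: [49, 60, 67, 75, 60, 50, 56]
t=3: [172, 178, 182, 187, 178, 173, 176]
t=4: [429, 426, 423, 421, 426, 428, 427]
t=5: [318, 317, 315, 314, 317, 318, 317]
t=6: [9, 10, 11, 11, 10, 9, 10]
t=7: [29, 30, 30, 30, 30, 29, 30]
t=8: [88, 89, 89, 89, 89, 88, 89]
t=9: [265, 266, 266, 266, 266, 265, 266]
t=10: [163, 162, 162, 162, 162, 163, 162]
t=11: [472, 473, 473, 473, 473, 472, 473]
t=12: [457, 458, 458, 458, 458, 457, 458]
t=13: [412, 413, 413, 413, 413, 412, 413]
t=14: [277, 278, 278, 278, 278, 277, 278]
t=15: [127, 126, 126, 126, 126, 127, 126]
t=16: [379, 378, 378, 378, 378, 379, 378]
t=17: [175, 174, 174, 174, 174, 175, 174]
t=18: [436, 437, 437, 437, 437, 436, 437]
t=19: [349, 350, 350, 350, 350, 349, 350]
t=20: [88, 89, 89, 89, 89, 88, 89]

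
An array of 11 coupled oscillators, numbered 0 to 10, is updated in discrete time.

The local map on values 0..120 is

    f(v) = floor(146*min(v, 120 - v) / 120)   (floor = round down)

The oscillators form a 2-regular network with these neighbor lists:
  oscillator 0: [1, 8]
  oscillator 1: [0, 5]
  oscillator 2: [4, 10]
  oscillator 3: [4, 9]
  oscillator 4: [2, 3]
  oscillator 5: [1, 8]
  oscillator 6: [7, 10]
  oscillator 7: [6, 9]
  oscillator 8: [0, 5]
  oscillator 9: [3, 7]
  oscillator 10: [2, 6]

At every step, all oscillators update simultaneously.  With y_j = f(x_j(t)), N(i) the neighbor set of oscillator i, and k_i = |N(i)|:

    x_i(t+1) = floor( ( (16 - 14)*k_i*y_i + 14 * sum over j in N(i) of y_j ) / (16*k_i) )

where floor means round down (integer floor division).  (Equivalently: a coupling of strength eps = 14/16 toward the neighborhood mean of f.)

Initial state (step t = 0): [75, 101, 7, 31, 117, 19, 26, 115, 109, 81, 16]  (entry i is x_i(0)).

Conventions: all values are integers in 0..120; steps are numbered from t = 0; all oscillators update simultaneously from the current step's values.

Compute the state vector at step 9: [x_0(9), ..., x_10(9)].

Simulating step by step:
t=0: [75, 101, 7, 31, 117, 19, 26, 115, 109, 81, 16]
t=1: [22, 36, 10, 26, 20, 18, 14, 34, 35, 24, 19]
t=2: [40, 25, 22, 27, 21, 39, 30, 25, 25, 35, 15]
t=3: [32, 45, 22, 33, 28, 32, 25, 37, 45, 32, 29]
t=4: [52, 40, 33, 36, 33, 52, 38, 35, 40, 41, 28]
t=5: [49, 61, 37, 44, 41, 49, 39, 46, 61, 43, 41]
t=6: [69, 60, 48, 50, 49, 69, 51, 50, 60, 53, 46]
t=7: [71, 63, 57, 61, 59, 71, 58, 62, 63, 60, 59]
t=8: [67, 60, 70, 71, 70, 67, 70, 71, 60, 70, 69]
t=9: [71, 65, 60, 59, 59, 71, 60, 59, 65, 59, 60]

Answer: [71, 65, 60, 59, 59, 71, 60, 59, 65, 59, 60]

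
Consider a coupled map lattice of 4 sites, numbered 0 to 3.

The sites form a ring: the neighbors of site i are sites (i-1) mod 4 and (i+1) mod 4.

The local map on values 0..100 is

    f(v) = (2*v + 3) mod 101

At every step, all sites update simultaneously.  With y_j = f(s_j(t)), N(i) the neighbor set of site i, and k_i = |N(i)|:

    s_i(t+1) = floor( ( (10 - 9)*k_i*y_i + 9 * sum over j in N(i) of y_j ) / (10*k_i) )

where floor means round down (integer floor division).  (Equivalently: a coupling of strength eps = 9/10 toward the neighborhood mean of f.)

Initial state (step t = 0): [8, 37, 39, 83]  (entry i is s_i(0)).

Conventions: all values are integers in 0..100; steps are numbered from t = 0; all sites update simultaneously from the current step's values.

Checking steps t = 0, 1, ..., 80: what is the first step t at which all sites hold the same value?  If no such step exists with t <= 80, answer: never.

Answer: 10
Key observation: Synchronization is absorbing here: once all sites are equal they stay equal, and step 10 is the first all-equal step.

Derivation:
t=0: [8, 37, 39, 83]  (not all equal)
t=1: [67, 52, 73, 51]  (not all equal)
t=2: [8, 38, 9, 38]  (not all equal)
t=3: [73, 25, 73, 25]  (not all equal)
t=4: [52, 48, 52, 48]  (not all equal)
t=5: [89, 15, 89, 15]  (not all equal)
t=6: [37, 75, 37, 75]  (not all equal)
t=7: [54, 74, 54, 74]  (not all equal)
t=8: [46, 14, 46, 14]  (not all equal)
t=9: [37, 88, 37, 88]  (not all equal)
t=10: [77, 77, 77, 77]  (all equal)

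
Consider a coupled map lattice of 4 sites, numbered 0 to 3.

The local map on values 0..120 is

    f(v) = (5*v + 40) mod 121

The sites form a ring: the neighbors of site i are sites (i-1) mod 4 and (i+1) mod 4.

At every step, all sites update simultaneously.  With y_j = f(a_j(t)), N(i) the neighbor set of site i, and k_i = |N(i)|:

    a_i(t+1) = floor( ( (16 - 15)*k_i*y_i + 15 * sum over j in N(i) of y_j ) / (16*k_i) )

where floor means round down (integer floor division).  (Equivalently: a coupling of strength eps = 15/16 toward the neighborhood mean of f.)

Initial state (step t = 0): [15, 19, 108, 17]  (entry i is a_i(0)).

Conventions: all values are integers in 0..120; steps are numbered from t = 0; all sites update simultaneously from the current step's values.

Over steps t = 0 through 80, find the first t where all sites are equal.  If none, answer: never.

Answer: 7
Key observation: Synchronization is absorbing here: once all sites are equal they stay equal, and step 7 is the first all-equal step.

Derivation:
t=0: [15, 19, 108, 17]  (not all equal)
t=1: [15, 99, 14, 99]  (not all equal)
t=2: [55, 108, 54, 108]  (not all equal)
t=3: [94, 72, 94, 72]  (not all equal)
t=4: [36, 26, 36, 26]  (not all equal)
t=5: [52, 95, 52, 95]  (not all equal)
t=6: [32, 56, 32, 56]  (not all equal)
t=7: [78, 78, 78, 78]  (all equal)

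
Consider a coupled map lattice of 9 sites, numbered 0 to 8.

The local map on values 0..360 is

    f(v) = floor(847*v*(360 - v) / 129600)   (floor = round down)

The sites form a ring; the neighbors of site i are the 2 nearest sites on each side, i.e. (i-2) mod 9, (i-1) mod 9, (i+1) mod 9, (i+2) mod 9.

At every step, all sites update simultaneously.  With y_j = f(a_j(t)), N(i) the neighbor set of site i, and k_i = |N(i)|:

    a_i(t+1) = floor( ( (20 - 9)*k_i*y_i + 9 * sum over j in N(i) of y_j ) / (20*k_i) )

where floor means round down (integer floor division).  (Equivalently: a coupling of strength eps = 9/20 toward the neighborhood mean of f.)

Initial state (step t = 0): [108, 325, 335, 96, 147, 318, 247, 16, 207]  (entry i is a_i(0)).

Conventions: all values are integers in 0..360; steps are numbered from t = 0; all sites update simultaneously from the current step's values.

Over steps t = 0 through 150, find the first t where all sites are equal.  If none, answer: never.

Answer: 4
Key observation: Synchronization is absorbing here: once all sites are equal they stay equal, and step 4 is the first all-equal step.

Derivation:
t=0: [108, 325, 335, 96, 147, 318, 247, 16, 207]  (not all equal)
t=1: [138, 108, 99, 137, 167, 113, 159, 92, 165]  (not all equal)
t=2: [190, 184, 180, 192, 200, 187, 200, 178, 199]  (not all equal)
t=3: [210, 210, 210, 210, 209, 210, 209, 210, 209]  (not all equal)
t=4: [205, 205, 205, 205, 205, 205, 205, 205, 205]  (all equal)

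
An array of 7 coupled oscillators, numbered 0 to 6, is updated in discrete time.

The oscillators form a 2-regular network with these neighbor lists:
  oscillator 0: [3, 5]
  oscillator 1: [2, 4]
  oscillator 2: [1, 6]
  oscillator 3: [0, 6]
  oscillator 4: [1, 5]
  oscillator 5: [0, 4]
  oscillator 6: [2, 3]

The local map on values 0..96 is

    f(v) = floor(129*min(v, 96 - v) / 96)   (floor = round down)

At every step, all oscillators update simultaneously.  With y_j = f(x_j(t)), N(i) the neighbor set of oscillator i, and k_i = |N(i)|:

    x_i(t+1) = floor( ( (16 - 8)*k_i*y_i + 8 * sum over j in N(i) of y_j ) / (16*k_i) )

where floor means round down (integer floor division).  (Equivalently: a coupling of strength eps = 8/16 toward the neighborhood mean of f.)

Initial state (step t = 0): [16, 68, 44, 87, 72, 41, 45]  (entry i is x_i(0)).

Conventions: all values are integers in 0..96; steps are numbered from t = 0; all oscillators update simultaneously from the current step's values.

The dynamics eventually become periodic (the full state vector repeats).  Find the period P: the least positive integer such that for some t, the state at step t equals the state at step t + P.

Simulating step by step:
t=0: [16, 68, 44, 87, 72, 41, 45]
t=1: [27, 41, 53, 26, 39, 40, 47]
t=2: [39, 54, 58, 41, 53, 48, 54]
t=3: [55, 55, 53, 54, 58, 59, 54]
t=4: [53, 54, 56, 55, 51, 51, 56]
t=5: [57, 56, 53, 55, 59, 59, 53]
t=6: [52, 53, 56, 54, 50, 49, 56]
t=7: [59, 57, 54, 56, 60, 61, 53]
t=8: [49, 52, 55, 53, 48, 47, 55]
t=9: [61, 59, 56, 58, 62, 63, 55]
t=10: [47, 49, 52, 51, 45, 45, 53]
t=11: [61, 61, 59, 60, 60, 60, 58]
t=12: [47, 47, 49, 48, 47, 47, 49]
t=13: [63, 63, 63, 63, 63, 63, 63]
t=14: [44, 44, 44, 44, 44, 44, 44]
t=15: [59, 59, 59, 59, 59, 59, 59]
t=16: [49, 49, 49, 49, 49, 49, 49]
t=17: [63, 63, 63, 63, 63, 63, 63]

Answer: 4
Key observation: The state at step 13, [63, 63, 63, 63, 63, 63, 63], reappears at step 17 — and no state repeats earlier — so the cycle the system enters has period 4.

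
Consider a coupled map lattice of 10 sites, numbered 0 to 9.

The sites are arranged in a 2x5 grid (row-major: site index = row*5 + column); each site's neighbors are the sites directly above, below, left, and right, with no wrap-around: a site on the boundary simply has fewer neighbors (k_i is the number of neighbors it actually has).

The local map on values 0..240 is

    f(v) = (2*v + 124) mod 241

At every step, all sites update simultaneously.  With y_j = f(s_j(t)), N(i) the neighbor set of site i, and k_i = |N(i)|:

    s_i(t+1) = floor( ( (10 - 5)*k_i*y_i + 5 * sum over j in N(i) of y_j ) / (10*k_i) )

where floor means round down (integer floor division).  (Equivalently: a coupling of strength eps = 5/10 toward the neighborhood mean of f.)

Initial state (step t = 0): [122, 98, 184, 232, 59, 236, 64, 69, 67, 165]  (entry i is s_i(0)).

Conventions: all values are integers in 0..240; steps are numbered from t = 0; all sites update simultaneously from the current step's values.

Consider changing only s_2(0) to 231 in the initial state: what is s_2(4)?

Answer: s_2(4) = 66
Key observation: This trace re-runs the system from the modified initial state.

Derivation:
t=0: [122, 98, 231, 232, 59, 236, 64, 69, 67, 165]
t=1: [111, 79, 86, 73, 80, 91, 41, 32, 65, 111]
t=2: [79, 81, 70, 33, 55, 110, 152, 139, 60, 66]
t=3: [57, 64, 77, 138, 168, 108, 145, 116, 62, 66]
t=4: [146, 80, 66, 123, 153, 152, 124, 93, 51, 64]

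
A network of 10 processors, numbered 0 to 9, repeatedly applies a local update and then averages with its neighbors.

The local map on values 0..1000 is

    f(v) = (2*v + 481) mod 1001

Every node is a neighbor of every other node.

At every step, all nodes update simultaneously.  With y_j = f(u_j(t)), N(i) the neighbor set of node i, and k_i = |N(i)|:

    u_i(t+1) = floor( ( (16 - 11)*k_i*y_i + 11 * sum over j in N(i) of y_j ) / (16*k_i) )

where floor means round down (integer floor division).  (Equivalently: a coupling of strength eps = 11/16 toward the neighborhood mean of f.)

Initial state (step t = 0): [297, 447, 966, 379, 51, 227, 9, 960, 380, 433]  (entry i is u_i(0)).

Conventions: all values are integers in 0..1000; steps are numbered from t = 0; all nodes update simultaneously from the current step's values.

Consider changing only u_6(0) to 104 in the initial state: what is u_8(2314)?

Answer: u_8(2314) = 421
Key observation: The state at step 9, [971, 971, 971, 971, 971, 971, 971, 971, 971, 971], reappears at step 21: the system is in a cycle of period 12 from step 9 on.  Therefore the state at step 2314 equals the state at step 9 + ((2314 - 9) mod 12) = 10, which is [421, 421, 421, 421, 421, 421, 421, 421, 421, 421].

Derivation:
t=0: [297, 447, 966, 379, 51, 227, 104, 960, 380, 433]
t=1: [345, 415, 424, 383, 465, 548, 490, 421, 384, 409]
t=2: [297, 330, 334, 315, 354, 393, 365, 333, 315, 327]
t=3: [134, 149, 151, 142, 160, 179, 166, 151, 142, 148]
t=4: [776, 783, 784, 780, 789, 798, 791, 784, 780, 783]
t=5: [44, 47, 48, 46, 50, 54, 51, 48, 46, 47]
t=6: [575, 576, 577, 576, 578, 579, 578, 577, 576, 576]
t=7: [632, 633, 633, 633, 634, 634, 634, 633, 633, 633]
t=8: [745, 746, 746, 746, 746, 746, 746, 746, 746, 746]
t=9: [971, 971, 971, 971, 971, 971, 971, 971, 971, 971]
t=10: [421, 421, 421, 421, 421, 421, 421, 421, 421, 421]
t=11: [322, 322, 322, 322, 322, 322, 322, 322, 322, 322]
t=12: [124, 124, 124, 124, 124, 124, 124, 124, 124, 124]
t=13: [729, 729, 729, 729, 729, 729, 729, 729, 729, 729]
t=14: [938, 938, 938, 938, 938, 938, 938, 938, 938, 938]
t=15: [355, 355, 355, 355, 355, 355, 355, 355, 355, 355]
t=16: [190, 190, 190, 190, 190, 190, 190, 190, 190, 190]
t=17: [861, 861, 861, 861, 861, 861, 861, 861, 861, 861]
t=18: [201, 201, 201, 201, 201, 201, 201, 201, 201, 201]
t=19: [883, 883, 883, 883, 883, 883, 883, 883, 883, 883]
t=20: [245, 245, 245, 245, 245, 245, 245, 245, 245, 245]
t=21: [971, 971, 971, 971, 971, 971, 971, 971, 971, 971]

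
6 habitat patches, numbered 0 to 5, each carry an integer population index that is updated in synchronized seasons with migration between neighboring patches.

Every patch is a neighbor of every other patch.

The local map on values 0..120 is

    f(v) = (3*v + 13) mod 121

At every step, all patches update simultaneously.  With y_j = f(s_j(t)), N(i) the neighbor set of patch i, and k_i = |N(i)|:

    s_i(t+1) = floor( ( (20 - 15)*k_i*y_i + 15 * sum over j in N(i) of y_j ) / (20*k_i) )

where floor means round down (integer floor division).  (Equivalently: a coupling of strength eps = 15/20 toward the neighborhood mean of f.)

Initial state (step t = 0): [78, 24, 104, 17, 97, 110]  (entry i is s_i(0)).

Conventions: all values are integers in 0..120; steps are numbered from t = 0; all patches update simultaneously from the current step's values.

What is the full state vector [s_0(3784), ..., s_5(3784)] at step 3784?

Answer: [18, 18, 18, 18, 18, 18]
Key observation: The state at step 3, [42, 42, 42, 42, 42, 42], reappears at step 8: the system is in a cycle of period 5 from step 3 on.  Therefore the state at step 3784 equals the state at step 3 + ((3784 - 3) mod 5) = 4, which is [18, 18, 18, 18, 18, 18].

Derivation:
t=0: [78, 24, 104, 17, 97, 110]
t=1: [60, 68, 68, 66, 66, 70]
t=2: [89, 91, 91, 90, 90, 92]
t=3: [42, 42, 42, 42, 42, 42]
t=4: [18, 18, 18, 18, 18, 18]
t=5: [67, 67, 67, 67, 67, 67]
t=6: [93, 93, 93, 93, 93, 93]
t=7: [50, 50, 50, 50, 50, 50]
t=8: [42, 42, 42, 42, 42, 42]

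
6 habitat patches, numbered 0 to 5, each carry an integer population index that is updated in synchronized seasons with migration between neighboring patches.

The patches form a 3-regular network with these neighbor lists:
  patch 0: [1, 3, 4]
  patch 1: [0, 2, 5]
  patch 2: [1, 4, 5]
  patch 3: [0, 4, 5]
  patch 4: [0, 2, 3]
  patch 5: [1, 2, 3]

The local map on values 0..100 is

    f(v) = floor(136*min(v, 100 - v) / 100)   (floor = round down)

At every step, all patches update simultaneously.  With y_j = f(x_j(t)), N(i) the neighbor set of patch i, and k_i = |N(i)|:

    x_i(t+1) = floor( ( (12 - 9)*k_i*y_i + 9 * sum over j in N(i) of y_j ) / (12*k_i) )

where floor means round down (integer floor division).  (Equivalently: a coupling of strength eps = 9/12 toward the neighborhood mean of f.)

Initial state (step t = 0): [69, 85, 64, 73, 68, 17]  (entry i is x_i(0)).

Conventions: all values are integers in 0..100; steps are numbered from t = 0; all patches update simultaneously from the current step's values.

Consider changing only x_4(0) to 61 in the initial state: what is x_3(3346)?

Simulating step by step:
t=0: [69, 85, 64, 73, 61, 17]
t=1: [37, 33, 36, 38, 44, 31]
t=2: [51, 46, 48, 50, 52, 46]
t=3: [65, 63, 63, 65, 66, 64]
t=4: [47, 48, 48, 47, 47, 48]
t=5: [63, 64, 64, 63, 63, 64]
t=6: [49, 48, 48, 49, 49, 48]
t=7: [65, 65, 65, 65, 65, 65]
t=8: [47, 47, 47, 47, 47, 47]
t=9: [63, 63, 63, 63, 63, 63]
t=10: [50, 50, 50, 50, 50, 50]
t=11: [68, 68, 68, 68, 68, 68]
t=12: [43, 43, 43, 43, 43, 43]
t=13: [58, 58, 58, 58, 58, 58]
t=14: [57, 57, 57, 57, 57, 57]
t=15: [58, 58, 58, 58, 58, 58]

Answer: x_3(3346) = 57
Key observation: The state at step 13, [58, 58, 58, 58, 58, 58], reappears at step 15: the system is in a cycle of period 2 from step 13 on.  Therefore the state at step 3346 equals the state at step 13 + ((3346 - 13) mod 2) = 14, which is [57, 57, 57, 57, 57, 57].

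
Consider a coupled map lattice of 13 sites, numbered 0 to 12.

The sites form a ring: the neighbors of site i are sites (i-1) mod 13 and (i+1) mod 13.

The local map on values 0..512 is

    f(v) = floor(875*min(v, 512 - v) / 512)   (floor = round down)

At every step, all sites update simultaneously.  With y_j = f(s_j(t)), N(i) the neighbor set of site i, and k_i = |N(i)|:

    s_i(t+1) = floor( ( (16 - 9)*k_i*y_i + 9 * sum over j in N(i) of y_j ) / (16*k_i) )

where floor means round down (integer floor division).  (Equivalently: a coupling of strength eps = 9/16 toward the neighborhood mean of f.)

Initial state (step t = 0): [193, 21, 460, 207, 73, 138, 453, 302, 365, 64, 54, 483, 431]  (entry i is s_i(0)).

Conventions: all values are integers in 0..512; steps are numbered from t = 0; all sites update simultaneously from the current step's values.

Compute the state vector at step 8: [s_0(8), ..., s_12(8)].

Simulating step by step:
t=0: [193, 21, 460, 207, 73, 138, 453, 302, 365, 64, 54, 483, 431]
t=1: [192, 132, 147, 214, 219, 165, 210, 255, 241, 144, 84, 86, 166]
t=2: [286, 261, 275, 335, 345, 328, 358, 406, 371, 263, 172, 183, 257]
t=3: [411, 409, 382, 326, 297, 291, 254, 220, 275, 335, 335, 341, 386]
t=4: [185, 187, 235, 304, 355, 390, 401, 400, 367, 330, 299, 273, 224]
t=5: [335, 341, 365, 343, 275, 219, 194, 206, 249, 307, 361, 388, 370]
t=6: [282, 283, 272, 310, 363, 370, 349, 366, 383, 345, 270, 232, 250]
t=7: [402, 396, 386, 337, 276, 255, 259, 249, 246, 302, 372, 409, 408]
t=8: [187, 199, 233, 304, 382, 425, 430, 425, 403, 341, 254, 194, 179]

Answer: [187, 199, 233, 304, 382, 425, 430, 425, 403, 341, 254, 194, 179]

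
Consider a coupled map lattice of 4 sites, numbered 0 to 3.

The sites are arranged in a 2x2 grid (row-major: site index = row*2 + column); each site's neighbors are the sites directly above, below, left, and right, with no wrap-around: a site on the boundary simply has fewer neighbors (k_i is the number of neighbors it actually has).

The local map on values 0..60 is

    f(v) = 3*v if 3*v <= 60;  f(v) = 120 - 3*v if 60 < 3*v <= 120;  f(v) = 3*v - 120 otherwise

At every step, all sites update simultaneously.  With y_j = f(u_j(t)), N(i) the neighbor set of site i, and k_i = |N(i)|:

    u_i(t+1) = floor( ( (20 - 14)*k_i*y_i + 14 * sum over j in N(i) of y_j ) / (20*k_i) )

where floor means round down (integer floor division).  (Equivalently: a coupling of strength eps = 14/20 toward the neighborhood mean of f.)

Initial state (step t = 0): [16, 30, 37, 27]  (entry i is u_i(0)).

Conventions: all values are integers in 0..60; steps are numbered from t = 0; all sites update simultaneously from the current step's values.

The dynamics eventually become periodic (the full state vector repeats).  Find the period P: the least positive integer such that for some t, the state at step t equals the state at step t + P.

Simulating step by step:
t=0: [16, 30, 37, 27]
t=1: [28, 39, 33, 25]
t=2: [19, 29, 34, 21]
t=3: [34, 49, 45, 34]
t=4: [20, 20, 17, 20]
t=5: [56, 60, 57, 56]
t=6: [53, 51, 48, 53]
t=7: [31, 37, 34, 31]
t=8: [17, 21, 24, 17]
t=9: [52, 52, 50, 52]
t=10: [33, 36, 34, 33]
t=11: [16, 18, 20, 16]
t=12: [54, 49, 51, 54]
t=13: [33, 37, 39, 33]
t=14: [10, 17, 15, 10]
t=15: [42, 36, 34, 42]
t=16: [12, 7, 9, 12]
t=17: [27, 31, 33, 27]
t=18: [28, 35, 33, 28]
t=19: [23, 29, 31, 23]
t=20: [36, 45, 43, 36]
t=21: [12, 12, 11, 12]
t=22: [34, 36, 35, 34]
t=23: [14, 16, 17, 14]
t=24: [47, 43, 44, 47]
t=25: [13, 17, 18, 13]
t=26: [48, 42, 43, 48]
t=27: [12, 18, 19, 12]
t=28: [49, 41, 42, 49]
t=29: [11, 19, 20, 11]
t=30: [50, 40, 41, 50]
t=31: [10, 21, 21, 10]
t=32: [48, 38, 38, 48]
t=33: [11, 18, 18, 11]
t=34: [47, 39, 39, 47]
t=35: [8, 15, 15, 8]
t=36: [38, 30, 30, 38]
t=37: [22, 13, 13, 22]
t=38: [43, 49, 49, 43]
t=39: [21, 14, 14, 21]
t=40: [46, 52, 52, 46]
t=41: [30, 23, 23, 30]
t=42: [44, 36, 36, 44]
t=43: [12, 12, 12, 12]
t=44: [36, 36, 36, 36]
t=45: [12, 12, 12, 12]

Answer: 2
Key observation: The state at step 43, [12, 12, 12, 12], reappears at step 45 — and no state repeats earlier — so the cycle the system enters has period 2.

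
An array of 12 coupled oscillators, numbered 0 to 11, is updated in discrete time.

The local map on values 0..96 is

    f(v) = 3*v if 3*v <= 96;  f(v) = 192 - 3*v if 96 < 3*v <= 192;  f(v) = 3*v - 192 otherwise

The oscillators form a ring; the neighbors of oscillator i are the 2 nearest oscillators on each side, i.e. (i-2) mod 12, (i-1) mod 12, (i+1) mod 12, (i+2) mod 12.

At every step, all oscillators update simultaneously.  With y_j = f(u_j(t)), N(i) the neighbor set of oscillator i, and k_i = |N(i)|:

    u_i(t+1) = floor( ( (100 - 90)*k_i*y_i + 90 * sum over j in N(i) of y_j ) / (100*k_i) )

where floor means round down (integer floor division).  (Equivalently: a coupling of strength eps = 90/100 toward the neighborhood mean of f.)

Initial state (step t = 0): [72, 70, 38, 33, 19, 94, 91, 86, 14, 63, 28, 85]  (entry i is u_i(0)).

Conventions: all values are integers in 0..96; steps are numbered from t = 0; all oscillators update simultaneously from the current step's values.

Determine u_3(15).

Answer: u_3(15) = 57

Derivation:
t=0: [72, 70, 38, 33, 19, 94, 91, 86, 14, 63, 28, 85]
t=1: [57, 59, 51, 63, 82, 75, 65, 55, 56, 57, 38, 35]
t=2: [51, 35, 24, 32, 22, 22, 31, 20, 31, 50, 42, 39]
t=3: [71, 72, 72, 75, 80, 77, 73, 72, 68, 70, 62, 60]
t=4: [16, 22, 30, 33, 32, 33, 30, 24, 18, 13, 14, 16]
t=5: [60, 69, 77, 86, 91, 88, 79, 69, 60, 52, 46, 48]
t=6: [36, 38, 43, 53, 58, 53, 45, 38, 34, 32, 29, 31]
t=7: [80, 69, 54, 46, 43, 45, 54, 69, 80, 87, 90, 86]
t=8: [47, 46, 43, 42, 44, 42, 44, 47, 48, 53, 59, 53]
t=9: [42, 53, 58, 61, 63, 59, 56, 51, 40, 36, 38, 37]
t=10: [53, 42, 26, 16, 15, 18, 31, 47, 57, 69, 75, 66]
t=11: [44, 43, 51, 59, 65, 58, 47, 46, 45, 26, 20, 33]
t=12: [63, 52, 35, 29, 27, 29, 34, 51, 60, 67, 70, 68]
t=13: [34, 46, 55, 74, 87, 75, 58, 48, 36, 19, 9, 16]
t=14: [44, 49, 57, 44, 31, 40, 54, 48, 42, 52, 65, 56]
t=15: [26, 41, 60, 57, 50, 59, 65, 50, 32, 35, 42, 34]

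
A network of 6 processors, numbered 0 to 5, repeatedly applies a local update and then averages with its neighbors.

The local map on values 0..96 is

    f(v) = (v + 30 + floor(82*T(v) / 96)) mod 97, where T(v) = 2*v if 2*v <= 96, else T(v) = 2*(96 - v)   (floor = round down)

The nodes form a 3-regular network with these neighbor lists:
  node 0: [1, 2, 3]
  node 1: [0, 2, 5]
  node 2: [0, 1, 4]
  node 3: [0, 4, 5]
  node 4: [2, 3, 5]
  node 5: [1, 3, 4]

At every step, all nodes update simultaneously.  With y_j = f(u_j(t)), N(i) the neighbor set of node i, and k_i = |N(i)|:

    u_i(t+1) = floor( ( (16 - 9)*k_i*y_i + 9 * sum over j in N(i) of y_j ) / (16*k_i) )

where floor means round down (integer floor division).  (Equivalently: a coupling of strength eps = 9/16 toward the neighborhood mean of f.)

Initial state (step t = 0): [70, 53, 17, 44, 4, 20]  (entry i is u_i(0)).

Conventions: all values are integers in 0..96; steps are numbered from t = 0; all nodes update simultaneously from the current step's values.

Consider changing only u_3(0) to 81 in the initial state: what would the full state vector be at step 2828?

Simulating step by step:
t=0: [70, 53, 17, 81, 4, 20]
t=1: [53, 64, 60, 49, 54, 62]
t=2: [57, 53, 55, 59, 57, 55]
t=3: [56, 58, 57, 55, 56, 57]
t=4: [56, 55, 56, 57, 56, 56]
t=5: [57, 57, 57, 56, 56, 57]
t=6: [56, 56, 56, 56, 56, 56]
t=7: [57, 57, 57, 57, 57, 57]
t=8: [56, 56, 56, 56, 56, 56]

Answer: [56, 56, 56, 56, 56, 56]
Key observation: The state at step 6, [56, 56, 56, 56, 56, 56], reappears at step 8: the system is in a cycle of period 2 from step 6 on.  Therefore the state at step 2828 equals the state at step 6 + ((2828 - 6) mod 2) = 6, which is [56, 56, 56, 56, 56, 56].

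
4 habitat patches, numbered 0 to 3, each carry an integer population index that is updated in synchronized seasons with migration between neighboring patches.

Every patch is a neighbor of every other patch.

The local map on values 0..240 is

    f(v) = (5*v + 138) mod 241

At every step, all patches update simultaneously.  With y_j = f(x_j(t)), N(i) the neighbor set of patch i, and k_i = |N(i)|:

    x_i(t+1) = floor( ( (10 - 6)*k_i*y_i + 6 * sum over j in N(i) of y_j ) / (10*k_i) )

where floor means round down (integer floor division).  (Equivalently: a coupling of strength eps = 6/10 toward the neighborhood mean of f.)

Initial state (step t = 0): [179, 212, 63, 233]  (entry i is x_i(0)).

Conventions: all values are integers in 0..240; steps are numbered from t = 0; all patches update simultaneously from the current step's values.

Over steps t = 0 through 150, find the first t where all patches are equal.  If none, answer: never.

Answer: never
Key observation: The state at step 5 reappears at step 15 — the system is in a cycle of period 10 from step 5 on.  No step 0..15 is synchronized, and the cycle repeats forever, so no step up to 150 (or ever) has all patches equal.

Derivation:
t=0: [179, 212, 63, 233]  (not all equal)
t=1: [136, 169, 165, 142]  (not all equal)
t=2: [114, 99, 143, 120]  (not all equal)
t=3: [149, 134, 130, 107]  (not all equal)
t=4: [132, 117, 113, 138]  (not all equal)
t=5: [95, 80, 124, 101]  (not all equal)
t=6: [102, 87, 83, 108]  (not all equal)
t=7: [138, 123, 119, 144]  (not all equal)
t=8: [77, 62, 58, 83]  (not all equal)
t=9: [109, 142, 138, 115]  (not all equal)
t=10: [172, 157, 153, 178]  (not all equal)
t=11: [102, 135, 131, 108]  (not all equal)
t=12: [137, 122, 118, 143]  (not all equal)
t=13: [72, 57, 53, 78]  (not all equal)
t=14: [84, 117, 113, 90]  (not all equal)
t=15: [95, 80, 124, 101]  (not all equal)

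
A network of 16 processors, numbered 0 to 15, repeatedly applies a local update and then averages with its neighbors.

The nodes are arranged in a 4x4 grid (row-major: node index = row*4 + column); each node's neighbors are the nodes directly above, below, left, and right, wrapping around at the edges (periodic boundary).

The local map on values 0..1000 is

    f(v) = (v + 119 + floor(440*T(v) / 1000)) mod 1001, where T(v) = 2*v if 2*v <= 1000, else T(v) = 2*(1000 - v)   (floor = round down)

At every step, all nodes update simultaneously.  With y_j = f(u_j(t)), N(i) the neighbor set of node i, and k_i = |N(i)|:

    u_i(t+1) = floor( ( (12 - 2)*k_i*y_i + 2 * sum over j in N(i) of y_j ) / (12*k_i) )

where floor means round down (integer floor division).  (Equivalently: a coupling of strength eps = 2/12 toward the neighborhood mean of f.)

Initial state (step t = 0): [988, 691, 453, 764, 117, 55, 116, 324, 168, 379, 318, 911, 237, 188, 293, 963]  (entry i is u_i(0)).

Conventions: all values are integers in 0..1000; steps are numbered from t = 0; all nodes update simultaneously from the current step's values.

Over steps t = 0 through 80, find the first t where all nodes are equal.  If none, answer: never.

Simulating step by step:
t=0: [988, 691, 453, 764, 117, 55, 116, 324, 168, 379, 318, 911, 237, 188, 293, 963]  (not all equal)
t=1: [141, 140, 857, 154, 344, 251, 390, 642, 438, 769, 677, 172, 517, 482, 652, 153]  (not all equal)
t=2: [387, 364, 154, 380, 720, 578, 745, 165, 841, 143, 126, 430, 123, 45, 88, 379]  (not all equal)
t=3: [791, 732, 423, 798, 130, 112, 124, 437, 154, 352, 366, 843, 374, 245, 311, 792]  (not all equal)
t=4: [133, 150, 813, 162, 376, 340, 417, 821, 426, 738, 753, 176, 733, 582, 685, 149]  (not all equal)
t=5: [379, 387, 154, 392, 776, 723, 794, 188, 826, 148, 136, 436, 143, 83, 93, 375]  (not all equal)
t=6: [783, 771, 426, 818, 137, 129, 133, 475, 156, 365, 383, 855, 406, 309, 322, 789]  (not all equal)
t=7: [136, 161, 819, 126, 349, 369, 396, 48, 433, 767, 782, 139, 788, 686, 709, 151]  (not all equal)
t=8: [380, 407, 151, 340, 742, 766, 769, 273, 833, 154, 134, 384, 151, 95, 97, 372]  (not all equal)
t=9: [782, 804, 419, 743, 141, 135, 137, 600, 153, 375, 376, 779, 420, 330, 329, 777]  (not all equal)
t=10: [137, 166, 808, 120, 359, 379, 403, 97, 430, 784, 772, 133, 811, 722, 720, 151]  (not all equal)
t=11: [382, 416, 150, 335, 762, 783, 784, 350, 828, 157, 134, 379, 153, 99, 97, 372]  (not all equal)
t=12: [786, 818, 419, 741, 149, 138, 144, 720, 153, 380, 376, 778, 424, 338, 329, 776]  (not all equal)
t=13: [139, 168, 809, 120, 372, 386, 415, 110, 431, 792, 772, 134, 819, 735, 721, 152]  (not all equal)
t=14: [387, 420, 152, 336, 784, 796, 805, 372, 831, 158, 135, 381, 154, 101, 98, 373]  (not all equal)
t=15: [794, 825, 422, 745, 153, 140, 148, 755, 153, 382, 378, 783, 426, 341, 331, 779]  (not all equal)
t=16: [140, 170, 815, 121, 378, 390, 422, 114, 432, 796, 776, 134, 822, 741, 725, 152]  (not all equal)
t=17: [389, 423, 153, 338, 794, 804, 817, 379, 833, 159, 136, 381, 155, 101, 99, 374]  (not all equal)
t=18: [798, 830, 424, 749, 155, 141, 151, 766, 153, 383, 380, 784, 428, 341, 333, 781]  (not all equal)
t=19: [140, 170, 818, 122, 382, 392, 427, 115, 432, 798, 780, 135, 825, 741, 729, 152]  (not all equal)
t=20: [390, 424, 154, 340, 801, 807, 824, 382, 834, 159, 137, 383, 155, 101, 99, 374]  (not all equal)
t=21: [800, 832, 426, 753, 156, 141, 151, 771, 155, 384, 382, 788, 428, 342, 333, 781]  (not all equal)
t=22: [141, 170, 821, 123, 384, 392, 427, 116, 436, 799, 784, 136, 825, 742, 729, 152]  (not all equal)
t=23: [391, 424, 154, 342, 804, 808, 825, 384, 840, 159, 138, 385, 156, 102, 99, 374]  (not all equal)
t=24: [802, 832, 426, 756, 156, 141, 152, 774, 155, 384, 384, 790, 430, 343, 334, 781]  (not all equal)
t=25: [141, 170, 821, 123, 384, 393, 429, 116, 436, 799, 786, 136, 829, 744, 730, 153]  (not all equal)
t=26: [391, 424, 154, 342, 804, 809, 828, 384, 840, 159, 138, 385, 156, 102, 99, 376]  (not all equal)
t=27: [802, 832, 426, 756, 156, 142, 152, 774, 155, 384, 384, 790, 430, 343, 334, 784]  (not all equal)
t=28: [141, 170, 821, 123, 384, 393, 429, 116, 436, 799, 786, 136, 829, 744, 730, 153]  (not all equal)

Answer: never
Key observation: The state at step 25 reappears at step 28 — the system is in a cycle of period 3 from step 25 on.  No step 0..28 is synchronized, and the cycle repeats forever, so no step up to 80 (or ever) has all nodes equal.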